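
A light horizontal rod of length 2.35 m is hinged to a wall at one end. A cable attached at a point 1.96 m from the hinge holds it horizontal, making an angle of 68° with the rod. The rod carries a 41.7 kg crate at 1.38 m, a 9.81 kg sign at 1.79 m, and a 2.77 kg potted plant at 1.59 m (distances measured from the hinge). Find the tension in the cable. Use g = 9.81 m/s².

About the hinge:
Crate: 41.7 × 9.81 = 409.1 N down at 1.38 m → arm 1.38 m, τ = 409.1 × 1.38 = 564.6 N·m clockwise.
Sign: 9.81 × 9.81 = 96.24 N down at 1.79 m → arm 1.79 m, τ = 96.24 × 1.79 = 172.3 N·m clockwise.
Potted plant: 2.77 × 9.81 = 27.17 N down at 1.59 m → arm 1.59 m, τ = 27.17 × 1.59 = 43.2 N·m clockwise.
Total clockwise load moment = 780.1 N·m.
The cable tension T acts at 1.96 m; only its component perpendicular to the rod, T sinθ, produces torque. sin 68° = 0.9272.
Setting net torque to zero: T × 1.96 × 0.9272 = 780.1 → T = 780.1 / 1.817 = 429 N.

T ≈ 429 N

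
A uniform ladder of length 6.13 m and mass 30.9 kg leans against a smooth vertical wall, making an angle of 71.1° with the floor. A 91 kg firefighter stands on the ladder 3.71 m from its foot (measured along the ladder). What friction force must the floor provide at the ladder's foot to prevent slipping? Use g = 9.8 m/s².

f ≈ 237 N

Sum moments about the foot of the ladder (the floor normal and friction both act there and drop out).
Ladder weight 30.9×9.8 = 302.8 N acts at 3.065 m along the ladder; its horizontal arm is 3.065·cos71.1° = 0.9928 m → τ = 300.6 N·m clockwise.
Firefighter: 91×9.8 = 891.8 N at 3.71 m → arm 1.202 m → τ = 1072 N·m clockwise.
Wall normal N acts horizontally at the top; its moment arm is the height L sinθ = 6.13·sin71.1° = 5.8 m, counterclockwise.
Setting net torque to zero: N × 5.8 = 1373 → N = 237 N.
ΣFx = 0: friction at the foot balances the wall's push, so f = N_wall = 237 N.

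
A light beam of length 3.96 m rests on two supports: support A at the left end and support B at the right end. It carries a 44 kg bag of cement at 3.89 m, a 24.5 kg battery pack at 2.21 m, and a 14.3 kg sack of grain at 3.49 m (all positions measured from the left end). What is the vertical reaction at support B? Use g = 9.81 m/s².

R_B ≈ 682 N

Sum moments about support A (its reaction then has zero moment arm).
Bag of cement: 44 × 9.81 = 431.6 N down at 3.89 m → arm 3.89 m, τ = 431.6 × 3.89 = 1679 N·m clockwise.
Battery pack: 24.5 × 9.81 = 240.3 N down at 2.21 m → arm 2.21 m, τ = 240.3 × 2.21 = 531.1 N·m clockwise.
Sack of grain: 14.3 × 9.81 = 140.3 N down at 3.49 m → arm 3.49 m, τ = 140.3 × 3.49 = 489.6 N·m clockwise.
Net load moment about support A = 2700 N·m clockwise.
Reaction R at support B is upward at 3.96 m, arm 3.96 m → moment R × 3.96 counterclockwise.
For rotational equilibrium, R × 3.96 = 2700, so R = 682 N.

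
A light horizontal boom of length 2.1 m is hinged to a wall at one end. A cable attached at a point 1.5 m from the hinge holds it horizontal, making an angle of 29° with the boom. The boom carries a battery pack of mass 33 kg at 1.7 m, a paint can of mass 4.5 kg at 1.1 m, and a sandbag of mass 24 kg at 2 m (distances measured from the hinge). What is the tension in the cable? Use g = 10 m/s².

T ≈ 1500 N

Taking torques about the hinge:
Battery pack: 33 × 10 = 330 N down at 1.7 m → arm 1.7 m, τ = 330 × 1.7 = 561 N·m clockwise.
Paint can: 4.5 × 10 = 45 N down at 1.1 m → arm 1.1 m, τ = 45 × 1.1 = 49.5 N·m clockwise.
Sandbag: 24 × 10 = 240 N down at 2 m → arm 2 m, τ = 240 × 2 = 480 N·m clockwise.
Total clockwise load moment = 1090 N·m.
The cable tension T acts at 1.5 m; only its component perpendicular to the boom, T sinθ, produces torque. sin 29° = 0.4848.
Setting net torque to zero: T × 1.5 × 0.4848 = 1090 → T = 1090 / 0.7272 = 1500 N.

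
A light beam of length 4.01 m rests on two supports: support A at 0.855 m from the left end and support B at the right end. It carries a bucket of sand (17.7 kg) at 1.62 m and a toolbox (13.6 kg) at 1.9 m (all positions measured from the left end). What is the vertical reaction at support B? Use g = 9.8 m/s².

R_B ≈ 86.2 N

Take moments about support A.
Bucket of sand: 17.7 × 9.8 = 173.5 N down at 1.62 m → arm 0.765 m, τ = 173.5 × 0.765 = 132.7 N·m clockwise.
Toolbox: 13.6 × 9.8 = 133.3 N down at 1.9 m → arm 1.045 m, τ = 133.3 × 1.045 = 139.3 N·m clockwise.
Net load moment about support A = 272 N·m clockwise.
Reaction R at support B is upward at 4.01 m, arm 3.155 m → moment R × 3.155 counterclockwise.
Στ = 0 ⇒ R × 3.155 = 272 ⇒ R = 86.2 N.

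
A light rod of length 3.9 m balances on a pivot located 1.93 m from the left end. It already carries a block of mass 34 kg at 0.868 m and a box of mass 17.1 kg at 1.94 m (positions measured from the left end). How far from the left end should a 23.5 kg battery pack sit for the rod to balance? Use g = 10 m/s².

Take moments about the pivot (at 1.93 m from the left end).
Block: 34 × 10 = 340 N down at 0.868 m → arm 1.062 m, τ = 340 × 1.062 = 361.1 N·m counterclockwise.
Box: 17.1 × 10 = 171 N down at 1.94 m → arm 0.01 m, τ = 171 × 0.01 = 1.71 N·m clockwise.
Net moment of existing loads = 359.4 N·m counterclockwise.
The battery pack weighs 23.5 × 10 = 235 N and must supply an equal clockwise moment, so its lever arm about the pivot is 359.4 / 235 = 1.53 m.
That puts it at 1.93 + 1.53 = 3.46 m from the left end.

x ≈ 3.46 m from the left end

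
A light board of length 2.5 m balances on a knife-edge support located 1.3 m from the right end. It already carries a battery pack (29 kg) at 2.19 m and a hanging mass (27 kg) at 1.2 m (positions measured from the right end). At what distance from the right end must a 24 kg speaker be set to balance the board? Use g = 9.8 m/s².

About the knife-edge support (at 1.3 m from the right end):
Battery pack: 29 × 9.8 = 284.2 N down at 2.19 m → arm 0.89 m, τ = 284.2 × 0.89 = 252.9 N·m counterclockwise.
Hanging mass: 27 × 9.8 = 264.6 N down at 1.2 m → arm 0.1 m, τ = 264.6 × 0.1 = 26.46 N·m clockwise.
Net moment of existing loads = 226.4 N·m counterclockwise.
The speaker weighs 24 × 9.8 = 235.2 N and must supply an equal clockwise moment, so its lever arm about the knife-edge support is 226.4 / 235.2 = 0.963 m.
That puts it at 1.3 − 0.963 = 0.337 m from the right end.

x ≈ 0.337 m from the right end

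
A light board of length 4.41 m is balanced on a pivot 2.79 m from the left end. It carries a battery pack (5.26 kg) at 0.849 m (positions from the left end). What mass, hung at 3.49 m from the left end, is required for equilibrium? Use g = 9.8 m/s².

Choose the pivot (at 2.79 m from the left end) as the axis so the support reaction has zero arm there.
Battery pack: 5.26 × 9.8 = 51.55 N down at 0.849 m → arm 1.941 m, τ = 51.55 × 1.941 = 100.1 N·m counterclockwise.
Net moment of known loads = 100.1 N·m counterclockwise.
An unknown mass m at 3.49 m has arm 0.7 m; its moment is m·g·0.7 clockwise.
For rotational equilibrium, m × 9.8 × 0.7 = 100.1, so m = 100.1 / (9.8 × 0.7) = 14.6 kg.

m ≈ 14.6 kg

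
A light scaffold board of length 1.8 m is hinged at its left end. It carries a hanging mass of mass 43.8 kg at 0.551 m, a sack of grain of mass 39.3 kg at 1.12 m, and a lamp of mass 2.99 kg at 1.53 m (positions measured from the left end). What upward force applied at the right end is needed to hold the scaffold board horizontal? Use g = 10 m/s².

F ≈ 404 N

About the left end:
Hanging mass: 43.8 × 10 = 438 N down at 0.551 m → arm 0.551 m, τ = 438 × 0.551 = 241.3 N·m clockwise.
Sack of grain: 39.3 × 10 = 393 N down at 1.12 m → arm 1.12 m, τ = 393 × 1.12 = 440.2 N·m clockwise.
Lamp: 2.99 × 10 = 29.9 N down at 1.53 m → arm 1.53 m, τ = 29.9 × 1.53 = 45.75 N·m clockwise.
Net moment of the loads = 727.2 N·m clockwise.
The upward force F acts at the right end, arm 1.8 m, giving F × 1.8 counterclockwise.
Στ = 0 ⇒ F × 1.8 = 727.2 ⇒ F = 727.2 / 1.8 = 404 N.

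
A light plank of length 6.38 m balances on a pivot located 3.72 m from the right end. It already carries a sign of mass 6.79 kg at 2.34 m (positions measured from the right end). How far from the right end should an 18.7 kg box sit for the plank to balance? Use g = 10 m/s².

x ≈ 4.22 m from the right end

Choose the pivot (at 3.72 m from the right end) as the axis so the support reaction has zero arm there.
Sign: 6.79 × 10 = 67.9 N down at 2.34 m → arm 1.38 m, τ = 67.9 × 1.38 = 93.7 N·m clockwise.
Net moment of existing loads = 93.7 N·m clockwise.
The box weighs 18.7 × 10 = 187 N and must supply an equal counterclockwise moment, so its lever arm about the pivot is 93.7 / 187 = 0.501 m.
That puts it at 3.72 + 0.501 = 4.22 m from the right end.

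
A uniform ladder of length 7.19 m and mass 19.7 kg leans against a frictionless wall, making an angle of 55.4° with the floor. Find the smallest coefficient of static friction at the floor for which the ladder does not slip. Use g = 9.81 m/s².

Take moments about the foot of the ladder.
Ladder weight 19.7×9.81 = 193.3 N acts at 3.595 m along the ladder; its horizontal arm is 3.595·cos55.4° = 2.041 m → τ = 394.5 N·m clockwise.
Wall normal N acts horizontally at the top; its moment arm is the height L sinθ = 7.19·sin55.4° = 5.918 m, counterclockwise.
Setting net torque to zero: N × 5.918 = 394.5 → N = 66.66 N.
ΣFx = 0 ⇒ f = N_wall = 66.66 N. ΣFy = 0 ⇒ N_floor = 193.3 N.
μ_min = f / N_floor = 66.66 / 193.3 = 0.345.

μ_min ≈ 0.345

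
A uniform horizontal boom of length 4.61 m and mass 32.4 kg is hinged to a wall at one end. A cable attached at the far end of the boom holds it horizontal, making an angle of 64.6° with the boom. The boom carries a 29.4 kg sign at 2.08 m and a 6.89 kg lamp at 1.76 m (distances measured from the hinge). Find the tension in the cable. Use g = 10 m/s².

T ≈ 355 N

Choose the hinge as the axis so the unknown hinge reaction has zero arm there.
Beam weight: 32.4 × 10 = 324 N down at 2.305 m → arm 2.305 m, τ = 324 × 2.305 = 746.8 N·m clockwise.
Sign: 29.4 × 10 = 294 N down at 2.08 m → arm 2.08 m, τ = 294 × 2.08 = 611.5 N·m clockwise.
Lamp: 6.89 × 10 = 68.9 N down at 1.76 m → arm 1.76 m, τ = 68.9 × 1.76 = 121.3 N·m clockwise.
Total clockwise load moment = 1480 N·m.
The cable tension T acts at 4.61 m; only its component perpendicular to the boom, T sinθ, produces torque. sin 64.6° = 0.9033.
Setting net torque to zero: T × 4.61 × 0.9033 = 1480 → T = 1480 / 4.164 = 355 N.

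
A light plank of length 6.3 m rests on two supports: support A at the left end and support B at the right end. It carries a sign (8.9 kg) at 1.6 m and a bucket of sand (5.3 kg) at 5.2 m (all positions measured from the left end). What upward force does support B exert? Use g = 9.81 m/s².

Take moments about support A.
Sign: 8.9 × 9.81 = 87.31 N down at 1.6 m → arm 1.6 m, τ = 87.31 × 1.6 = 139.7 N·m clockwise.
Bucket of sand: 5.3 × 9.81 = 51.99 N down at 5.2 m → arm 5.2 m, τ = 51.99 × 5.2 = 270.3 N·m clockwise.
Net load moment about support A = 410 N·m clockwise.
Reaction R at support B is upward at 6.3 m, arm 6.3 m → moment R × 6.3 counterclockwise.
For rotational equilibrium, R × 6.3 = 410, so R = 65.1 N.

R_B ≈ 65.1 N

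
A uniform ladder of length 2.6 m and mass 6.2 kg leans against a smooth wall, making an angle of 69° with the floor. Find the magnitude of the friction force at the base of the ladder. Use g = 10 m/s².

Taking torques about the foot of the ladder:
Ladder weight 6.2×10 = 62 N acts at 1.3 m along the ladder; its horizontal arm is 1.3·cos69° = 0.4659 m → τ = 28.89 N·m clockwise.
Wall normal N acts horizontally at the top; its moment arm is the height L sinθ = 2.6·sin69° = 2.427 m, counterclockwise.
Setting net torque to zero: N × 2.427 = 28.89 → N = 11.9 N.
ΣFx = 0: friction at the foot balances the wall's push, so f = N_wall = 11.9 N.

f ≈ 11.9 N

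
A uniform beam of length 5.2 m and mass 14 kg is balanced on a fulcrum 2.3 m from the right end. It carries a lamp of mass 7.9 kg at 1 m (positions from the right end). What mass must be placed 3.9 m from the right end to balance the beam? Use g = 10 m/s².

m ≈ 3.79 kg

Taking torques about the fulcrum (at 2.3 m from the right end):
Beam weight: 14 × 10 = 140 N down at 2.6 m → arm 0.3 m, τ = 140 × 0.3 = 42 N·m counterclockwise.
Lamp: 7.9 × 10 = 79 N down at 1 m → arm 1.3 m, τ = 79 × 1.3 = 102.7 N·m clockwise.
Net moment of known loads = 60.7 N·m clockwise.
An unknown mass m at 3.9 m has arm 1.6 m; its moment is m·g·1.6 counterclockwise.
For rotational equilibrium, m × 10 × 1.6 = 60.7, so m = 60.7 / (10 × 1.6) = 3.79 kg.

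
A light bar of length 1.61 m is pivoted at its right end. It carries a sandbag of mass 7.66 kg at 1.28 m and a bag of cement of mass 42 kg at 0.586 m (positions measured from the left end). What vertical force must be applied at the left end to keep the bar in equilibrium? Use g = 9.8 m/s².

Take moments about the right end.
Sandbag: 7.66 × 9.8 = 75.07 N down at 1.28 m → arm 0.33 m, τ = 75.07 × 0.33 = 24.77 N·m counterclockwise.
Bag of cement: 42 × 9.8 = 411.6 N down at 0.586 m → arm 1.024 m, τ = 411.6 × 1.024 = 421.5 N·m counterclockwise.
Net moment of the loads = 446.3 N·m counterclockwise.
The upward force F acts at the left end, arm 1.61 m, giving F × 1.61 clockwise.
Balancing moments: F × 1.61 = 446.3, giving F = 446.3 / 1.61 = 277 N.

F ≈ 277 N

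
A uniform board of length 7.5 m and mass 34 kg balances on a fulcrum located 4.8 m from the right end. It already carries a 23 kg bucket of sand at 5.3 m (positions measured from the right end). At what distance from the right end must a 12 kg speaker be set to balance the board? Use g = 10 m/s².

x ≈ 6.82 m from the right end

Sum moments about the fulcrum (at 4.8 m from the right end) (the support reaction has zero arm there).
Beam weight: 34 × 10 = 340 N down at 3.75 m → arm 1.05 m, τ = 340 × 1.05 = 357 N·m clockwise.
Bucket of sand: 23 × 10 = 230 N down at 5.3 m → arm 0.5 m, τ = 230 × 0.5 = 115 N·m counterclockwise.
Net moment of existing loads = 242 N·m clockwise.
The speaker weighs 12 × 10 = 120 N and must supply an equal counterclockwise moment, so its lever arm about the fulcrum is 242 / 120 = 2.02 m.
That puts it at 4.8 + 2.02 = 6.82 m from the right end.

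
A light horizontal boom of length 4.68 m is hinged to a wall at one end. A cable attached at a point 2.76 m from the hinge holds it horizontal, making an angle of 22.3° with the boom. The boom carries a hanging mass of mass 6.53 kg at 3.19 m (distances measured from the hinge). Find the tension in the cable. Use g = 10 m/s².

T ≈ 199 N

Taking torques about the hinge:
Hanging mass: 6.53 × 10 = 65.3 N down at 3.19 m → arm 3.19 m, τ = 65.3 × 3.19 = 208.3 N·m clockwise.
Total clockwise load moment = 208.3 N·m.
The cable tension T acts at 2.76 m; only its component perpendicular to the boom, T sinθ, produces torque. sin 22.3° = 0.3795.
Στ = 0 ⇒ T × 2.76 × 0.3795 = 208.3 ⇒ T = 208.3 / 1.047 = 199 N.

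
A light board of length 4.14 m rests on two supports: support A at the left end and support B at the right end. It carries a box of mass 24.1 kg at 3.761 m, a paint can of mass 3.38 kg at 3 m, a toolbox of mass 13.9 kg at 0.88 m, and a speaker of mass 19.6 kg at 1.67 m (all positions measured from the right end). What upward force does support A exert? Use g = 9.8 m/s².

R_A ≈ 345 N

Taking torques about support B:
Box: 24.1 × 9.8 = 236.2 N down at 3.761 m → arm 3.761 m, τ = 236.2 × 3.761 = 888.3 N·m counterclockwise.
Paint can: 3.38 × 9.8 = 33.12 N down at 3 m → arm 3 m, τ = 33.12 × 3 = 99.36 N·m counterclockwise.
Toolbox: 13.9 × 9.8 = 136.2 N down at 0.88 m → arm 0.88 m, τ = 136.2 × 0.88 = 119.9 N·m counterclockwise.
Speaker: 19.6 × 9.8 = 192.1 N down at 1.67 m → arm 1.67 m, τ = 192.1 × 1.67 = 320.8 N·m counterclockwise.
Net load moment about support B = 1428 N·m counterclockwise.
Reaction R at support A is upward at 4.14 m, arm 4.14 m → moment R × 4.14 clockwise.
Setting net torque to zero: R × 4.14 = 1428 → R = 345 N.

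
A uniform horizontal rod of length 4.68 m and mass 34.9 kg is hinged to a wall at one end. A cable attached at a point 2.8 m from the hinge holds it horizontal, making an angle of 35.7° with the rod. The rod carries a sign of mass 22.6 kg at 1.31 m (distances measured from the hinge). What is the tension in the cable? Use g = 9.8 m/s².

About the hinge:
Beam weight: 34.9 × 9.8 = 342 N down at 2.34 m → arm 2.34 m, τ = 342 × 2.34 = 800.3 N·m clockwise.
Sign: 22.6 × 9.8 = 221.5 N down at 1.31 m → arm 1.31 m, τ = 221.5 × 1.31 = 290.2 N·m clockwise.
Total clockwise load moment = 1090 N·m.
The cable tension T acts at 2.8 m; only its component perpendicular to the rod, T sinθ, produces torque. sin 35.7° = 0.5835.
Setting net torque to zero: T × 2.8 × 0.5835 = 1090 → T = 1090 / 1.634 = 667 N.

T ≈ 667 N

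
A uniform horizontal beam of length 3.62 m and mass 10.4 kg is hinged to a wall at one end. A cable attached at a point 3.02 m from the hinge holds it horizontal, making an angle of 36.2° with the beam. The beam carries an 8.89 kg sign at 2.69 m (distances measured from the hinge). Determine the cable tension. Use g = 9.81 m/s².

About the hinge:
Beam weight: 10.4 × 9.81 = 102 N down at 1.81 m → arm 1.81 m, τ = 102 × 1.81 = 184.6 N·m clockwise.
Sign: 8.89 × 9.81 = 87.21 N down at 2.69 m → arm 2.69 m, τ = 87.21 × 2.69 = 234.6 N·m clockwise.
Total clockwise load moment = 419.2 N·m.
The cable tension T acts at 3.02 m; only its component perpendicular to the beam, T sinθ, produces torque. sin 36.2° = 0.5906.
For rotational equilibrium, T × 3.02 × 0.5906 = 419.2, so T = 419.2 / 1.784 = 235 N.

T ≈ 235 N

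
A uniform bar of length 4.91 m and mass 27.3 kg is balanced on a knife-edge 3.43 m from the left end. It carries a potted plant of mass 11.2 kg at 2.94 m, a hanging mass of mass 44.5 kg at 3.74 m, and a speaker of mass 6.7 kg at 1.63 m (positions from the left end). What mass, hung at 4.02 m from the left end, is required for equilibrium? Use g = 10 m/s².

Sum moments about the knife-edge (at 3.43 m from the left end) (the support reaction has zero arm there).
Beam weight: 27.3 × 10 = 273 N down at 2.455 m → arm 0.975 m, τ = 273 × 0.975 = 266.2 N·m counterclockwise.
Potted plant: 11.2 × 10 = 112 N down at 2.94 m → arm 0.49 m, τ = 112 × 0.49 = 54.88 N·m counterclockwise.
Hanging mass: 44.5 × 10 = 445 N down at 3.74 m → arm 0.31 m, τ = 445 × 0.31 = 137.9 N·m clockwise.
Speaker: 6.7 × 10 = 67 N down at 1.63 m → arm 1.8 m, τ = 67 × 1.8 = 120.6 N·m counterclockwise.
Net moment of known loads = 303.8 N·m counterclockwise.
An unknown mass m at 4.02 m has arm 0.59 m; its moment is m·g·0.59 clockwise.
Στ = 0 ⇒ m × 10 × 0.59 = 303.8 ⇒ m = 303.8 / (10 × 0.59) = 51.5 kg.

m ≈ 51.5 kg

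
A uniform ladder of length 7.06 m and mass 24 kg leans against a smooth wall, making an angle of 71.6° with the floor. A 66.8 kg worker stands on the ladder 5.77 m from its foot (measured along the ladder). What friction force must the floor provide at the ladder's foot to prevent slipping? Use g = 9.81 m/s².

f ≈ 217 N

About the foot of the ladder:
Ladder weight 24×9.81 = 235.4 N acts at 3.53 m along the ladder; its horizontal arm is 3.53·cos71.6° = 1.114 m → τ = 262.2 N·m clockwise.
Worker: 66.8×9.81 = 655.3 N at 5.77 m → arm 1.821 m → τ = 1193 N·m clockwise.
Wall normal N acts horizontally at the top; its moment arm is the height L sinθ = 7.06·sin71.6° = 6.699 m, counterclockwise.
Στ = 0 ⇒ N × 6.699 = 1455 ⇒ N = 217 N.
ΣFx = 0: friction at the foot balances the wall's push, so f = N_wall = 217 N.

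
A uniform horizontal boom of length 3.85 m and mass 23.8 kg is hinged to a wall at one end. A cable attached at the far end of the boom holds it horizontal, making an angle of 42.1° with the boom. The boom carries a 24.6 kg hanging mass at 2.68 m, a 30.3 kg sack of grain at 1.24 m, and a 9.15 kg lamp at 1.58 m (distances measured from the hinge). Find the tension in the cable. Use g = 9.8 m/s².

Choose the hinge as the axis so the unknown hinge reaction has zero arm there.
Beam weight: 23.8 × 9.8 = 233.2 N down at 1.925 m → arm 1.925 m, τ = 233.2 × 1.925 = 448.9 N·m clockwise.
Hanging mass: 24.6 × 9.8 = 241.1 N down at 2.68 m → arm 2.68 m, τ = 241.1 × 2.68 = 646.1 N·m clockwise.
Sack of grain: 30.3 × 9.8 = 296.9 N down at 1.24 m → arm 1.24 m, τ = 296.9 × 1.24 = 368.2 N·m clockwise.
Lamp: 9.15 × 9.8 = 89.67 N down at 1.58 m → arm 1.58 m, τ = 89.67 × 1.58 = 141.7 N·m clockwise.
Total clockwise load moment = 1605 N·m.
The cable tension T acts at 3.85 m; only its component perpendicular to the boom, T sinθ, produces torque. sin 42.1° = 0.6704.
Στ = 0 ⇒ T × 3.85 × 0.6704 = 1605 ⇒ T = 1605 / 2.581 = 622 N.

T ≈ 622 N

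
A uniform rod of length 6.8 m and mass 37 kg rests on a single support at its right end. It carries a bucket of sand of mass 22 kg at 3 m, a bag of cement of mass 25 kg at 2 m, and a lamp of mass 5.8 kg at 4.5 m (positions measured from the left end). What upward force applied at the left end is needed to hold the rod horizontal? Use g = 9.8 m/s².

Sum moments about the right end (the unknown pivot reaction has zero arm there).
Beam weight: 37 × 9.8 = 362.6 N down at 3.4 m → arm 3.4 m, τ = 362.6 × 3.4 = 1233 N·m counterclockwise.
Bucket of sand: 22 × 9.8 = 215.6 N down at 3 m → arm 3.8 m, τ = 215.6 × 3.8 = 819.3 N·m counterclockwise.
Bag of cement: 25 × 9.8 = 245 N down at 2 m → arm 4.8 m, τ = 245 × 4.8 = 1176 N·m counterclockwise.
Lamp: 5.8 × 9.8 = 56.84 N down at 4.5 m → arm 2.3 m, τ = 56.84 × 2.3 = 130.7 N·m counterclockwise.
Net moment of the loads = 3359 N·m counterclockwise.
The upward force F acts at the left end, arm 6.8 m, giving F × 6.8 clockwise.
Balancing moments: F × 6.8 = 3359, giving F = 3359 / 6.8 = 494 N.

F ≈ 494 N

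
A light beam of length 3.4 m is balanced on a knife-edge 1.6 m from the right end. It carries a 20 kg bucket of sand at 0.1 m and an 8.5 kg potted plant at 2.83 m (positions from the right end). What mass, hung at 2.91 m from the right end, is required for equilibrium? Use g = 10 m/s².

Choose the knife-edge (at 1.6 m from the right end) as the axis so the support reaction has zero arm there.
Bucket of sand: 20 × 10 = 200 N down at 0.1 m → arm 1.5 m, τ = 200 × 1.5 = 300 N·m clockwise.
Potted plant: 8.5 × 10 = 85 N down at 2.83 m → arm 1.23 m, τ = 85 × 1.23 = 104.5 N·m counterclockwise.
Net moment of known loads = 195.5 N·m clockwise.
An unknown mass m at 2.91 m has arm 1.31 m; its moment is m·g·1.31 counterclockwise.
For rotational equilibrium, m × 10 × 1.31 = 195.5, so m = 195.5 / (10 × 1.31) = 14.9 kg.

m ≈ 14.9 kg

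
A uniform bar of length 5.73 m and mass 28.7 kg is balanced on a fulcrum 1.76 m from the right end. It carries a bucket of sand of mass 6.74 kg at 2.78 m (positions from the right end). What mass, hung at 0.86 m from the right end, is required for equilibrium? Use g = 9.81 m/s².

m ≈ 42.9 kg

About the fulcrum (at 1.76 m from the right end):
Beam weight: 28.7 × 9.81 = 281.5 N down at 2.865 m → arm 1.105 m, τ = 281.5 × 1.105 = 311.1 N·m counterclockwise.
Bucket of sand: 6.74 × 9.81 = 66.12 N down at 2.78 m → arm 1.02 m, τ = 66.12 × 1.02 = 67.44 N·m counterclockwise.
Net moment of known loads = 378.5 N·m counterclockwise.
An unknown mass m at 0.86 m has arm 0.9 m; its moment is m·g·0.9 clockwise.
For rotational equilibrium, m × 9.81 × 0.9 = 378.5, so m = 378.5 / (9.81 × 0.9) = 42.9 kg.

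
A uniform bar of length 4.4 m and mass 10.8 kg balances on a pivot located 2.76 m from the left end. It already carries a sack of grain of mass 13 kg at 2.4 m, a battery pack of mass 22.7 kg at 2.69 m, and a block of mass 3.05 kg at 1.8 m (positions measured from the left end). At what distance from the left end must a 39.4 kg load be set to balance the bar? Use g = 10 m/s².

Choose the pivot (at 2.76 m from the left end) as the axis so the support reaction has zero arm there.
Beam weight: 10.8 × 10 = 108 N down at 2.2 m → arm 0.56 m, τ = 108 × 0.56 = 60.48 N·m counterclockwise.
Sack of grain: 13 × 10 = 130 N down at 2.4 m → arm 0.36 m, τ = 130 × 0.36 = 46.8 N·m counterclockwise.
Battery pack: 22.7 × 10 = 227 N down at 2.69 m → arm 0.07 m, τ = 227 × 0.07 = 15.89 N·m counterclockwise.
Block: 3.05 × 10 = 30.5 N down at 1.8 m → arm 0.96 m, τ = 30.5 × 0.96 = 29.28 N·m counterclockwise.
Net moment of existing loads = 152.4 N·m counterclockwise.
The load weighs 39.4 × 10 = 394 N and must supply an equal clockwise moment, so its lever arm about the pivot is 152.4 / 394 = 0.387 m.
That puts it at 2.76 + 0.387 = 3.15 m from the left end.

x ≈ 3.15 m from the left end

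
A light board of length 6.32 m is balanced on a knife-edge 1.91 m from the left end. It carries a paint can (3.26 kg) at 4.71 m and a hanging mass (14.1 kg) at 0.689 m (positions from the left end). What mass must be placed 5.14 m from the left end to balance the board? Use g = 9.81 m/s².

Take moments about the knife-edge (at 1.91 m from the left end).
Paint can: 3.26 × 9.81 = 31.98 N down at 4.71 m → arm 2.8 m, τ = 31.98 × 2.8 = 89.54 N·m clockwise.
Hanging mass: 14.1 × 9.81 = 138.3 N down at 0.689 m → arm 1.221 m, τ = 138.3 × 1.221 = 168.9 N·m counterclockwise.
Net moment of known loads = 79.36 N·m counterclockwise.
An unknown mass m at 5.14 m has arm 3.23 m; its moment is m·g·3.23 clockwise.
Setting net torque to zero: m × 9.81 × 3.23 = 79.36 → m = 79.36 / (9.81 × 3.23) = 2.5 kg.

m ≈ 2.5 kg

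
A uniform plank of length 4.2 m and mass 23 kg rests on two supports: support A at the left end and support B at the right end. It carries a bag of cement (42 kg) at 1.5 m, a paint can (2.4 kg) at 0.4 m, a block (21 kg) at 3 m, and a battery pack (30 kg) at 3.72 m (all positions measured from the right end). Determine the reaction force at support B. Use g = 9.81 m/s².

Take moments about support A.
Beam weight: 23 × 9.81 = 225.6 N down at 2.1 m → arm 2.1 m, τ = 225.6 × 2.1 = 473.8 N·m clockwise.
Bag of cement: 42 × 9.81 = 412 N down at 1.5 m → arm 2.7 m, τ = 412 × 2.7 = 1112 N·m clockwise.
Paint can: 2.4 × 9.81 = 23.54 N down at 0.4 m → arm 3.8 m, τ = 23.54 × 3.8 = 89.45 N·m clockwise.
Block: 21 × 9.81 = 206 N down at 3 m → arm 1.2 m, τ = 206 × 1.2 = 247.2 N·m clockwise.
Battery pack: 30 × 9.81 = 294.3 N down at 3.72 m → arm 0.48 m, τ = 294.3 × 0.48 = 141.3 N·m clockwise.
Net load moment about support A = 2064 N·m clockwise.
Reaction R at support B is upward at 0 m, arm 4.2 m → moment R × 4.2 counterclockwise.
Balancing moments: R × 4.2 = 2064, giving R = 491 N.

R_B ≈ 491 N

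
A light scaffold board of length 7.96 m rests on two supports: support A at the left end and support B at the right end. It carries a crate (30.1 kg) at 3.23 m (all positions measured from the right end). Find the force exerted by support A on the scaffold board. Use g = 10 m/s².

R_A ≈ 122 N

About support B:
Crate: 30.1 × 10 = 301 N down at 3.23 m → arm 3.23 m, τ = 301 × 3.23 = 972.2 N·m counterclockwise.
Net load moment about support B = 972.2 N·m counterclockwise.
Reaction R at support A is upward at 7.96 m, arm 7.96 m → moment R × 7.96 clockwise.
Setting net torque to zero: R × 7.96 = 972.2 → R = 122 N.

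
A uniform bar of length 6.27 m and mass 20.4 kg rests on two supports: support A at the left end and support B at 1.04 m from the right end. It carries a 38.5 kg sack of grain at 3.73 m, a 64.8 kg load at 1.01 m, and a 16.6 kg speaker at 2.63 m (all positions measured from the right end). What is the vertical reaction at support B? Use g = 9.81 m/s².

Take moments about support A.
Beam weight: 20.4 × 9.81 = 200.1 N down at 3.135 m → arm 3.135 m, τ = 200.1 × 3.135 = 627.3 N·m clockwise.
Sack of grain: 38.5 × 9.81 = 377.7 N down at 3.73 m → arm 2.54 m, τ = 377.7 × 2.54 = 959.4 N·m clockwise.
Load: 64.8 × 9.81 = 635.7 N down at 1.01 m → arm 5.26 m, τ = 635.7 × 5.26 = 3344 N·m clockwise.
Speaker: 16.6 × 9.81 = 162.8 N down at 2.63 m → arm 3.64 m, τ = 162.8 × 3.64 = 592.6 N·m clockwise.
Net load moment about support A = 5523 N·m clockwise.
Reaction R at support B is upward at 1.04 m, arm 5.23 m → moment R × 5.23 counterclockwise.
Balancing moments: R × 5.23 = 5523, giving R = 1060 N.

R_B ≈ 1060 N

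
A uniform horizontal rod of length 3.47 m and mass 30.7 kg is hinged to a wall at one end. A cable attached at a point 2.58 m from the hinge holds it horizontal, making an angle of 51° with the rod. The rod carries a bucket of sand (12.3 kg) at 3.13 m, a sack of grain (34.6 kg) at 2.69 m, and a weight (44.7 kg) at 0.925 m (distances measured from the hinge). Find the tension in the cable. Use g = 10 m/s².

Sum moments about the hinge (the unknown hinge reaction has zero arm there).
Beam weight: 30.7 × 10 = 307 N down at 1.735 m → arm 1.735 m, τ = 307 × 1.735 = 532.6 N·m clockwise.
Bucket of sand: 12.3 × 10 = 123 N down at 3.13 m → arm 3.13 m, τ = 123 × 3.13 = 385 N·m clockwise.
Sack of grain: 34.6 × 10 = 346 N down at 2.69 m → arm 2.69 m, τ = 346 × 2.69 = 930.7 N·m clockwise.
Weight: 44.7 × 10 = 447 N down at 0.925 m → arm 0.925 m, τ = 447 × 0.925 = 413.5 N·m clockwise.
Total clockwise load moment = 2262 N·m.
The cable tension T acts at 2.58 m; only its component perpendicular to the rod, T sinθ, produces torque. sin 51° = 0.7771.
Setting net torque to zero: T × 2.58 × 0.7771 = 2262 → T = 2262 / 2.005 = 1130 N.

T ≈ 1130 N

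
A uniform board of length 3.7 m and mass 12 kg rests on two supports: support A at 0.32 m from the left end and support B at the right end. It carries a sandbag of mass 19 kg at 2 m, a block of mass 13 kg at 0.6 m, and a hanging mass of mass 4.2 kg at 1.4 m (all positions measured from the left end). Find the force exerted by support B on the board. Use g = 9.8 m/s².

Take moments about support A.
Beam weight: 12 × 9.8 = 117.6 N down at 1.85 m → arm 1.53 m, τ = 117.6 × 1.53 = 179.9 N·m clockwise.
Sandbag: 19 × 9.8 = 186.2 N down at 2 m → arm 1.68 m, τ = 186.2 × 1.68 = 312.8 N·m clockwise.
Block: 13 × 9.8 = 127.4 N down at 0.6 m → arm 0.28 m, τ = 127.4 × 0.28 = 35.67 N·m clockwise.
Hanging mass: 4.2 × 9.8 = 41.16 N down at 1.4 m → arm 1.08 m, τ = 41.16 × 1.08 = 44.45 N·m clockwise.
Net load moment about support A = 572.8 N·m clockwise.
Reaction R at support B is upward at 3.7 m, arm 3.38 m → moment R × 3.38 counterclockwise.
Στ = 0 ⇒ R × 3.38 = 572.8 ⇒ R = 169 N.

R_B ≈ 169 N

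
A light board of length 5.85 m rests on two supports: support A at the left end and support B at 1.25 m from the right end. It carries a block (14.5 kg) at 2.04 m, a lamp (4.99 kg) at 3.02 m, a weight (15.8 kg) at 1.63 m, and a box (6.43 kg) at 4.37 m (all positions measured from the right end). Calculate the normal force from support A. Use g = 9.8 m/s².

Take moments about support B.
Block: 14.5 × 9.8 = 142.1 N down at 2.04 m → arm 0.79 m, τ = 142.1 × 0.79 = 112.3 N·m counterclockwise.
Lamp: 4.99 × 9.8 = 48.9 N down at 3.02 m → arm 1.77 m, τ = 48.9 × 1.77 = 86.55 N·m counterclockwise.
Weight: 15.8 × 9.8 = 154.8 N down at 1.63 m → arm 0.38 m, τ = 154.8 × 0.38 = 58.82 N·m counterclockwise.
Box: 6.43 × 9.8 = 63.01 N down at 4.37 m → arm 3.12 m, τ = 63.01 × 3.12 = 196.6 N·m counterclockwise.
Net load moment about support B = 454.3 N·m counterclockwise.
Reaction R at support A is upward at 5.85 m, arm 4.6 m → moment R × 4.6 clockwise.
Στ = 0 ⇒ R × 4.6 = 454.3 ⇒ R = 98.8 N.

R_A ≈ 98.8 N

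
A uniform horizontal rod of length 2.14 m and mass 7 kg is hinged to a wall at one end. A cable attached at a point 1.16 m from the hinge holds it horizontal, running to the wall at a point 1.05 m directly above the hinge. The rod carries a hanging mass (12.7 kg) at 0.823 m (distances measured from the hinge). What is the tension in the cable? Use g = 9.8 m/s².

Taking torques about the hinge:
Beam weight: 7 × 9.8 = 68.6 N down at 1.07 m → arm 1.07 m, τ = 68.6 × 1.07 = 73.4 N·m clockwise.
Hanging mass: 12.7 × 9.8 = 124.5 N down at 0.823 m → arm 0.823 m, τ = 124.5 × 0.823 = 102.5 N·m clockwise.
Total clockwise load moment = 175.9 N·m.
The cable tension T acts at 1.16 m; only its component perpendicular to the rod, T sinθ, produces torque. sinθ = h/√(h²+d²) = 1.05/√(1.05²+1.16²) = 0.6711.
Setting net torque to zero: T × 1.16 × 0.6711 = 175.9 → T = 175.9 / 0.7785 = 226 N.

T ≈ 226 N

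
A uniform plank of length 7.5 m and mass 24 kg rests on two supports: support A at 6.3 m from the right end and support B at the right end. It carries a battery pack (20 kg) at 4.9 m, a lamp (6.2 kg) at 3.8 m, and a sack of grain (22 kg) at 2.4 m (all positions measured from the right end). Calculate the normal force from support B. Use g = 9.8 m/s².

About support A:
Beam weight: 24 × 9.8 = 235.2 N down at 3.75 m → arm 2.55 m, τ = 235.2 × 2.55 = 599.8 N·m clockwise.
Battery pack: 20 × 9.8 = 196 N down at 4.9 m → arm 1.4 m, τ = 196 × 1.4 = 274.4 N·m clockwise.
Lamp: 6.2 × 9.8 = 60.76 N down at 3.8 m → arm 2.5 m, τ = 60.76 × 2.5 = 151.9 N·m clockwise.
Sack of grain: 22 × 9.8 = 215.6 N down at 2.4 m → arm 3.9 m, τ = 215.6 × 3.9 = 840.8 N·m clockwise.
Net load moment about support A = 1867 N·m clockwise.
Reaction R at support B is upward at 0 m, arm 6.3 m → moment R × 6.3 counterclockwise.
Balancing moments: R × 6.3 = 1867, giving R = 296 N.

R_B ≈ 296 N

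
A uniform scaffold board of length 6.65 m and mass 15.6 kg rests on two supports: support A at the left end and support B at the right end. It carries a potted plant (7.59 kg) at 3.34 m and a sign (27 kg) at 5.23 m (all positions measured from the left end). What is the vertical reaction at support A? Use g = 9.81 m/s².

About support B:
Beam weight: 15.6 × 9.81 = 153 N down at 3.325 m → arm 3.325 m, τ = 153 × 3.325 = 508.7 N·m counterclockwise.
Potted plant: 7.59 × 9.81 = 74.46 N down at 3.34 m → arm 3.31 m, τ = 74.46 × 3.31 = 246.5 N·m counterclockwise.
Sign: 27 × 9.81 = 264.9 N down at 5.23 m → arm 1.42 m, τ = 264.9 × 1.42 = 376.2 N·m counterclockwise.
Net load moment about support B = 1131 N·m counterclockwise.
Reaction R at support A is upward at 0 m, arm 6.65 m → moment R × 6.65 clockwise.
For rotational equilibrium, R × 6.65 = 1131, so R = 170 N.

R_A ≈ 170 N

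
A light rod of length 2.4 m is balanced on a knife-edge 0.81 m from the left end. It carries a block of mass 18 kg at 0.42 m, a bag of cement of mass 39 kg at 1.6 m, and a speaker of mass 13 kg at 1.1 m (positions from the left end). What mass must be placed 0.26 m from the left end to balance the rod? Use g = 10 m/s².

About the knife-edge (at 0.81 m from the left end):
Block: 18 × 10 = 180 N down at 0.42 m → arm 0.39 m, τ = 180 × 0.39 = 70.2 N·m counterclockwise.
Bag of cement: 39 × 10 = 390 N down at 1.6 m → arm 0.79 m, τ = 390 × 0.79 = 308.1 N·m clockwise.
Speaker: 13 × 10 = 130 N down at 1.1 m → arm 0.29 m, τ = 130 × 0.29 = 37.7 N·m clockwise.
Net moment of known loads = 275.6 N·m clockwise.
An unknown mass m at 0.26 m has arm 0.55 m; its moment is m·g·0.55 counterclockwise.
Στ = 0 ⇒ m × 10 × 0.55 = 275.6 ⇒ m = 275.6 / (10 × 0.55) = 50.1 kg.

m ≈ 50.1 kg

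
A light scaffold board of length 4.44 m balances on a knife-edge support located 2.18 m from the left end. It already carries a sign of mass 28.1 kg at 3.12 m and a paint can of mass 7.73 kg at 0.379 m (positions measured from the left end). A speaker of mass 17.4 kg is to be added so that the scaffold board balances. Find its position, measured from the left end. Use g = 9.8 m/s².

x ≈ 1.46 m from the left end

Choose the knife-edge support (at 2.18 m from the left end) as the axis so the support reaction has zero arm there.
Sign: 28.1 × 9.8 = 275.4 N down at 3.12 m → arm 0.94 m, τ = 275.4 × 0.94 = 258.9 N·m clockwise.
Paint can: 7.73 × 9.8 = 75.75 N down at 0.379 m → arm 1.801 m, τ = 75.75 × 1.801 = 136.4 N·m counterclockwise.
Net moment of existing loads = 122.5 N·m clockwise.
The speaker weighs 17.4 × 9.8 = 170.5 N and must supply an equal counterclockwise moment, so its lever arm about the knife-edge support is 122.5 / 170.5 = 0.718 m.
That puts it at 2.18 − 0.718 = 1.46 m from the left end.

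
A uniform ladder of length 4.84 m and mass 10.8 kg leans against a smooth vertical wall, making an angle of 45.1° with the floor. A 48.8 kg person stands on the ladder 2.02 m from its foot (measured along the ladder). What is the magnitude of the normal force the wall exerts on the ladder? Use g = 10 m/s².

N_wall ≈ 257 N

Taking torques about the foot of the ladder:
Ladder weight 10.8×10 = 108 N acts at 2.42 m along the ladder; its horizontal arm is 2.42·cos45.1° = 1.708 m → τ = 184.5 N·m clockwise.
Person: 48.8×10 = 488 N at 2.02 m → arm 1.426 m → τ = 695.9 N·m clockwise.
Wall normal N acts horizontally at the top; its moment arm is the height L sinθ = 4.84·sin45.1° = 3.428 m, counterclockwise.
Setting net torque to zero: N × 3.428 = 880.4 → N = 257 N.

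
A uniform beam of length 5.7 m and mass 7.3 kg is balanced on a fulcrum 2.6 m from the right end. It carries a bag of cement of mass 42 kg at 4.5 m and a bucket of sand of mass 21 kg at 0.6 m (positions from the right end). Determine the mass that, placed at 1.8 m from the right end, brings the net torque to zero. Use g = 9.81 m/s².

Taking torques about the fulcrum (at 2.6 m from the right end):
Beam weight: 7.3 × 9.81 = 71.61 N down at 2.85 m → arm 0.25 m, τ = 71.61 × 0.25 = 17.9 N·m counterclockwise.
Bag of cement: 42 × 9.81 = 412 N down at 4.5 m → arm 1.9 m, τ = 412 × 1.9 = 782.8 N·m counterclockwise.
Bucket of sand: 21 × 9.81 = 206 N down at 0.6 m → arm 2 m, τ = 206 × 2 = 412 N·m clockwise.
Net moment of known loads = 388.7 N·m counterclockwise.
An unknown mass m at 1.8 m has arm 0.8 m; its moment is m·g·0.8 clockwise.
Setting net torque to zero: m × 9.81 × 0.8 = 388.7 → m = 388.7 / (9.81 × 0.8) = 49.5 kg.

m ≈ 49.5 kg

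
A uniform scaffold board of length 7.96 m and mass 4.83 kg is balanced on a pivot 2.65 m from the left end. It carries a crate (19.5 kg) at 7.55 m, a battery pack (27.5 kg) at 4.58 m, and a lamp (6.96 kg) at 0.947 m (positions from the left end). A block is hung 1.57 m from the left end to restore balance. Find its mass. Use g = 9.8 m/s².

Take moments about the pivot (at 2.65 m from the left end).
Beam weight: 4.83 × 9.8 = 47.33 N down at 3.98 m → arm 1.33 m, τ = 47.33 × 1.33 = 62.95 N·m clockwise.
Crate: 19.5 × 9.8 = 191.1 N down at 7.55 m → arm 4.9 m, τ = 191.1 × 4.9 = 936.4 N·m clockwise.
Battery pack: 27.5 × 9.8 = 269.5 N down at 4.58 m → arm 1.93 m, τ = 269.5 × 1.93 = 520.1 N·m clockwise.
Lamp: 6.96 × 9.8 = 68.21 N down at 0.947 m → arm 1.703 m, τ = 68.21 × 1.703 = 116.2 N·m counterclockwise.
Net moment of known loads = 1403 N·m clockwise.
An unknown mass m at 1.57 m has arm 1.08 m; its moment is m·g·1.08 counterclockwise.
Στ = 0 ⇒ m × 9.8 × 1.08 = 1403 ⇒ m = 1403 / (9.8 × 1.08) = 133 kg.

m ≈ 133 kg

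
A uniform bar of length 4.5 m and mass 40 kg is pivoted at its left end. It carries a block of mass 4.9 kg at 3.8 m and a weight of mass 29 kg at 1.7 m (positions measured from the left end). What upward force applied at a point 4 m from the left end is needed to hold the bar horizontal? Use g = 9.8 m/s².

Take moments about the left end.
Beam weight: 40 × 9.8 = 392 N down at 2.25 m → arm 2.25 m, τ = 392 × 2.25 = 882 N·m clockwise.
Block: 4.9 × 9.8 = 48.02 N down at 3.8 m → arm 3.8 m, τ = 48.02 × 3.8 = 182.5 N·m clockwise.
Weight: 29 × 9.8 = 284.2 N down at 1.7 m → arm 1.7 m, τ = 284.2 × 1.7 = 483.1 N·m clockwise.
Net moment of the loads = 1548 N·m clockwise.
The upward force F acts at a point 4 m from the left end, arm 4 m, giving F × 4 counterclockwise.
For rotational equilibrium, F × 4 = 1548, so F = 1548 / 4 = 387 N.

F ≈ 387 N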